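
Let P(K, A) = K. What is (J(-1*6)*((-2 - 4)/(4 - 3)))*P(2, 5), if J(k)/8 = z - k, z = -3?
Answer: -288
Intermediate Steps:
J(k) = -24 - 8*k (J(k) = 8*(-3 - k) = -24 - 8*k)
(J(-1*6)*((-2 - 4)/(4 - 3)))*P(2, 5) = ((-24 - (-8)*6)*((-2 - 4)/(4 - 3)))*2 = ((-24 - 8*(-6))*(-6/1))*2 = ((-24 + 48)*(-6*1))*2 = (24*(-6))*2 = -144*2 = -288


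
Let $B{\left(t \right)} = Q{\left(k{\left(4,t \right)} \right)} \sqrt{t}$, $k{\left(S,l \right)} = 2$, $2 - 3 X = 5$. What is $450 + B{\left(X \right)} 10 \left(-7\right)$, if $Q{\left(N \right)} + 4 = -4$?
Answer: $450 + 560 i \approx 450.0 + 560.0 i$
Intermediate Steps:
$X = -1$ ($X = \frac{2}{3} - \frac{5}{3} = -1$)
$Q{\left(N \right)} = -8$ ($Q{\left(N \right)} = -4 - 4 = -8$)
$B{\left(t \right)} = - 8 \sqrt{t}$
$450 + B{\left(X \right)} 10 \left(-7\right) = 450 + - 8 \sqrt{-1} \cdot 10 \left(-7\right) = 450 + - 8 i 10 \left(-7\right) = 450 + - 80 i \left(-7\right) = 450 + 560 i$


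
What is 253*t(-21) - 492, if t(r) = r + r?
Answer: -11118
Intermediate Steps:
t(r) = 2*r
253*t(-21) - 492 = 253*(2*(-21)) - 492 = 253*(-42) - 492 = -10626 - 492 = -11118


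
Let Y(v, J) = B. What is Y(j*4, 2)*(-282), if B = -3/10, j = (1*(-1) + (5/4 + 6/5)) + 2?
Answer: 423/5 ≈ 84.600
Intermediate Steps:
j = 69/20 (j = (-1 + (5*(¼) + 6*(⅕))) + 2 = (-1 + (5/4 + 6/5)) + 2 = (-1 + 49/20) + 2 = 29/20 + 2 = 69/20 ≈ 3.4500)
B = -3/10 (B = -3*⅒ = -3/10 ≈ -0.30000)
Y(v, J) = -3/10
Y(j*4, 2)*(-282) = -3/10*(-282) = 423/5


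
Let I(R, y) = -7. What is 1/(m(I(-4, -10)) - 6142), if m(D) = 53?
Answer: -1/6089 ≈ -0.00016423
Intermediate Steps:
1/(m(I(-4, -10)) - 6142) = 1/(53 - 6142) = 1/(-6089) = -1/6089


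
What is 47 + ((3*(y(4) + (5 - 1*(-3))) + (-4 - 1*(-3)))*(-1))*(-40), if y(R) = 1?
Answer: 1087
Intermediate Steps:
47 + ((3*(y(4) + (5 - 1*(-3))) + (-4 - 1*(-3)))*(-1))*(-40) = 47 + ((3*(1 + (5 - 1*(-3))) + (-4 - 1*(-3)))*(-1))*(-40) = 47 + ((3*(1 + (5 + 3)) + (-4 + 3))*(-1))*(-40) = 47 + ((3*(1 + 8) - 1)*(-1))*(-40) = 47 + ((3*9 - 1)*(-1))*(-40) = 47 + ((27 - 1)*(-1))*(-40) = 47 + (26*(-1))*(-40) = 47 - 26*(-40) = 47 + 1040 = 1087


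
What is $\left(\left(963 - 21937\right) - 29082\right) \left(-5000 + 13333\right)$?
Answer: $-417116648$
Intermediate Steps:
$\left(\left(963 - 21937\right) - 29082\right) \left(-5000 + 13333\right) = \left(-20974 - 29082\right) 8333 = \left(-50056\right) 8333 = -417116648$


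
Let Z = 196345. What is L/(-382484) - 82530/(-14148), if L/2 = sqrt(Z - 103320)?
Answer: 1672910/286863 ≈ 5.8317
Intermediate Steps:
L = 610 (L = 2*sqrt(196345 - 103320) = 2*sqrt(93025) = 2*305 = 610)
L/(-382484) - 82530/(-14148) = 610/(-382484) - 82530/(-14148) = 610*(-1/382484) - 82530*(-1/14148) = -305/191242 + 35/6 = 1672910/286863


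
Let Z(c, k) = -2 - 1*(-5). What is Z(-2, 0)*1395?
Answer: 4185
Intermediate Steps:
Z(c, k) = 3 (Z(c, k) = -2 + 5 = 3)
Z(-2, 0)*1395 = 3*1395 = 4185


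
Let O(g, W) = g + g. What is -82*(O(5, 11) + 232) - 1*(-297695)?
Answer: 277851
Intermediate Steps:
O(g, W) = 2*g
-82*(O(5, 11) + 232) - 1*(-297695) = -82*(2*5 + 232) - 1*(-297695) = -82*(10 + 232) + 297695 = -82*242 + 297695 = -19844 + 297695 = 277851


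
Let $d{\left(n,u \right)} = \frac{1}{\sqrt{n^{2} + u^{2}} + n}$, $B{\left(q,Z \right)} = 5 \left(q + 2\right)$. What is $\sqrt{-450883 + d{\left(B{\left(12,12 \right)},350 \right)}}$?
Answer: $\frac{\sqrt{-2209326630 - 2209326700 \sqrt{26}}}{70 \sqrt{1 + \sqrt{26}}} \approx 671.48 i$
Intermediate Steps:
$B{\left(q,Z \right)} = 10 + 5 q$ ($B{\left(q,Z \right)} = 5 \left(2 + q\right) = 10 + 5 q$)
$d{\left(n,u \right)} = \frac{1}{n + \sqrt{n^{2} + u^{2}}}$
$\sqrt{-450883 + d{\left(B{\left(12,12 \right)},350 \right)}} = \sqrt{-450883 + \frac{1}{\left(10 + 5 \cdot 12\right) + \sqrt{\left(10 + 5 \cdot 12\right)^{2} + 350^{2}}}} = \sqrt{-450883 + \frac{1}{\left(10 + 60\right) + \sqrt{\left(10 + 60\right)^{2} + 122500}}} = \sqrt{-450883 + \frac{1}{70 + \sqrt{70^{2} + 122500}}} = \sqrt{-450883 + \frac{1}{70 + \sqrt{4900 + 122500}}} = \sqrt{-450883 + \frac{1}{70 + \sqrt{127400}}} = \sqrt{-450883 + \frac{1}{70 + 70 \sqrt{26}}}$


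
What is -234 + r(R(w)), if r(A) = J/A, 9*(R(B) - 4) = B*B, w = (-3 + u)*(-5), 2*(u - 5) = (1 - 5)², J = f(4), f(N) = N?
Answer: -148347/634 ≈ -233.99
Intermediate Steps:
J = 4
u = 13 (u = 5 + (1 - 5)²/2 = 5 + (½)*(-4)² = 5 + (½)*16 = 5 + 8 = 13)
w = -50 (w = (-3 + 13)*(-5) = 10*(-5) = -50)
R(B) = 4 + B²/9 (R(B) = 4 + (B*B)/9 = 4 + B²/9)
r(A) = 4/A
-234 + r(R(w)) = -234 + 4/(4 + (⅑)*(-50)²) = -234 + 4/(4 + (⅑)*2500) = -234 + 4/(4 + 2500/9) = -234 + 4/(2536/9) = -234 + 4*(9/2536) = -234 + 9/634 = -148347/634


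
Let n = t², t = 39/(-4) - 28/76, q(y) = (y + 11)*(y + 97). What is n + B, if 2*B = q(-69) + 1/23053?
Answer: -94488503915/133154128 ≈ -709.62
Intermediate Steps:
q(y) = (11 + y)*(97 + y)
t = -769/76 (t = 39*(-¼) - 28*1/76 = -39/4 - 7/19 = -769/76 ≈ -10.118)
n = 591361/5776 (n = (-769/76)² = 591361/5776 ≈ 102.38)
B = -37438071/46106 (B = ((1067 + (-69)² + 108*(-69)) + 1/23053)/2 = ((1067 + 4761 - 7452) + 1/23053)/2 = (-1624 + 1/23053)/2 = (½)*(-37438071/23053) = -37438071/46106 ≈ -812.00)
n + B = 591361/5776 - 37438071/46106 = -94488503915/133154128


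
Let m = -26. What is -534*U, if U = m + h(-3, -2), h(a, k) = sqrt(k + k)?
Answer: 13884 - 1068*I ≈ 13884.0 - 1068.0*I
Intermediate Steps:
h(a, k) = sqrt(2)*sqrt(k) (h(a, k) = sqrt(2*k) = sqrt(2)*sqrt(k))
U = -26 + 2*I (U = -26 + sqrt(2)*sqrt(-2) = -26 + sqrt(2)*(I*sqrt(2)) = -26 + 2*I ≈ -26.0 + 2.0*I)
-534*U = -534*(-26 + 2*I) = 13884 - 1068*I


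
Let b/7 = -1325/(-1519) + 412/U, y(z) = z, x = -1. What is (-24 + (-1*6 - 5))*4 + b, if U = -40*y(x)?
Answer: -134093/2170 ≈ -61.794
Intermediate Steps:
U = 40 (U = -40*(-1) = 40)
b = 169707/2170 (b = 7*(-1325/(-1519) + 412/40) = 7*(-1325*(-1/1519) + 412*(1/40)) = 7*(1325/1519 + 103/10) = 7*(169707/15190) = 169707/2170 ≈ 78.206)
(-24 + (-1*6 - 5))*4 + b = (-24 + (-1*6 - 5))*4 + 169707/2170 = (-24 + (-6 - 5))*4 + 169707/2170 = (-24 - 11)*4 + 169707/2170 = -35*4 + 169707/2170 = -140 + 169707/2170 = -134093/2170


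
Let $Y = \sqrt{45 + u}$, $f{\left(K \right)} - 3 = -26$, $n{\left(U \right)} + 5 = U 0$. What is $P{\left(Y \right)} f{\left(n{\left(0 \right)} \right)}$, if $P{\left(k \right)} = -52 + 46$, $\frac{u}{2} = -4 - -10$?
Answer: $138$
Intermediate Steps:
$n{\left(U \right)} = -5$ ($n{\left(U \right)} = -5 + U 0 = -5 + 0 = -5$)
$f{\left(K \right)} = -23$ ($f{\left(K \right)} = 3 - 26 = -23$)
$u = 12$ ($u = 2 \left(-4 - -10\right) = 2 \left(-4 + 10\right) = 2 \cdot 6 = 12$)
$Y = \sqrt{57}$ ($Y = \sqrt{45 + 12} = \sqrt{57} \approx 7.5498$)
$P{\left(k \right)} = -6$
$P{\left(Y \right)} f{\left(n{\left(0 \right)} \right)} = \left(-6\right) \left(-23\right) = 138$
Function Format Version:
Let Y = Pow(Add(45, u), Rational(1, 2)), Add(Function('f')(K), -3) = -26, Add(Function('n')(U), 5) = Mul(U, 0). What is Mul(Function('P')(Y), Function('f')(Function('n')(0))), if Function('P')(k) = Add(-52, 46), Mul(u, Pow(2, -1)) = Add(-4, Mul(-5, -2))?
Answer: 138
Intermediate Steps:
Function('n')(U) = -5 (Function('n')(U) = Add(-5, Mul(U, 0)) = Add(-5, 0) = -5)
Function('f')(K) = -23 (Function('f')(K) = Add(3, -26) = -23)
u = 12 (u = Mul(2, Add(-4, Mul(-5, -2))) = Mul(2, Add(-4, 10)) = Mul(2, 6) = 12)
Y = Pow(57, Rational(1, 2)) (Y = Pow(Add(45, 12), Rational(1, 2)) = Pow(57, Rational(1, 2)) ≈ 7.5498)
Function('P')(k) = -6
Mul(Function('P')(Y), Function('f')(Function('n')(0))) = Mul(-6, -23) = 138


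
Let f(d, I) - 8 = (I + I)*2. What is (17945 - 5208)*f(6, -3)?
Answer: -50948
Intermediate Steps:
f(d, I) = 8 + 4*I (f(d, I) = 8 + (I + I)*2 = 8 + (2*I)*2 = 8 + 4*I)
(17945 - 5208)*f(6, -3) = (17945 - 5208)*(8 + 4*(-3)) = 12737*(8 - 12) = 12737*(-4) = -50948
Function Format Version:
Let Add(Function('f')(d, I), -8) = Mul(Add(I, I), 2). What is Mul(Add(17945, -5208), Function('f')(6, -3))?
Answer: -50948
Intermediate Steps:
Function('f')(d, I) = Add(8, Mul(4, I)) (Function('f')(d, I) = Add(8, Mul(Add(I, I), 2)) = Add(8, Mul(Mul(2, I), 2)) = Add(8, Mul(4, I)))
Mul(Add(17945, -5208), Function('f')(6, -3)) = Mul(Add(17945, -5208), Add(8, Mul(4, -3))) = Mul(12737, Add(8, -12)) = Mul(12737, -4) = -50948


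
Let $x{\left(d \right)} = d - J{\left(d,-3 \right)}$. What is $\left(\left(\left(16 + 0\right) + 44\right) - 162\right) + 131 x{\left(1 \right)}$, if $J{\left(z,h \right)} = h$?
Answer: $422$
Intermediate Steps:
$x{\left(d \right)} = 3 + d$ ($x{\left(d \right)} = d - -3 = d + 3 = 3 + d$)
$\left(\left(\left(16 + 0\right) + 44\right) - 162\right) + 131 x{\left(1 \right)} = \left(\left(\left(16 + 0\right) + 44\right) - 162\right) + 131 \left(3 + 1\right) = \left(\left(16 + 44\right) - 162\right) + 131 \cdot 4 = \left(60 - 162\right) + 524 = -102 + 524 = 422$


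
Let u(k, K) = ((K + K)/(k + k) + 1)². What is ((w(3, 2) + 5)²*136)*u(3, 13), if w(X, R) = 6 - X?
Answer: 2228224/9 ≈ 2.4758e+5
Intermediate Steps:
u(k, K) = (1 + K/k)² (u(k, K) = ((2*K)/((2*k)) + 1)² = ((2*K)*(1/(2*k)) + 1)² = (K/k + 1)² = (1 + K/k)²)
((w(3, 2) + 5)²*136)*u(3, 13) = (((6 - 1*3) + 5)²*136)*((13 + 3)²/3²) = (((6 - 3) + 5)²*136)*((⅑)*16²) = ((3 + 5)²*136)*((⅑)*256) = (8²*136)*(256/9) = (64*136)*(256/9) = 8704*(256/9) = 2228224/9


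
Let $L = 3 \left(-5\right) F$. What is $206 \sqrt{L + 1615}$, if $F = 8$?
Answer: $206 \sqrt{1495} \approx 7965.0$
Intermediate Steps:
$L = -120$ ($L = 3 \left(-5\right) 8 = \left(-15\right) 8 = -120$)
$206 \sqrt{L + 1615} = 206 \sqrt{-120 + 1615} = 206 \sqrt{1495}$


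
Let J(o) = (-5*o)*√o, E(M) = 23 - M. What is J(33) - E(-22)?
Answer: -45 - 165*√33 ≈ -992.85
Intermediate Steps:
J(o) = -5*o^(3/2)
J(33) - E(-22) = -165*√33 - (23 - 1*(-22)) = -165*√33 - (23 + 22) = -165*√33 - 1*45 = -165*√33 - 45 = -45 - 165*√33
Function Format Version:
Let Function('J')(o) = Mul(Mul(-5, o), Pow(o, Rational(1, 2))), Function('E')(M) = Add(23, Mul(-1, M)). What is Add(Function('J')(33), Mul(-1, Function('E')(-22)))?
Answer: Add(-45, Mul(-165, Pow(33, Rational(1, 2)))) ≈ -992.85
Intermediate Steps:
Function('J')(o) = Mul(-5, Pow(o, Rational(3, 2)))
Add(Function('J')(33), Mul(-1, Function('E')(-22))) = Add(Mul(-5, Pow(33, Rational(3, 2))), Mul(-1, Add(23, Mul(-1, -22)))) = Add(Mul(-5, Mul(33, Pow(33, Rational(1, 2)))), Mul(-1, Add(23, 22))) = Add(Mul(-165, Pow(33, Rational(1, 2))), Mul(-1, 45)) = Add(Mul(-165, Pow(33, Rational(1, 2))), -45) = Add(-45, Mul(-165, Pow(33, Rational(1, 2))))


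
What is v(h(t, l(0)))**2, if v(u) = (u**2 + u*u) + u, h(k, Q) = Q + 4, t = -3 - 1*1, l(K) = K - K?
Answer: 1296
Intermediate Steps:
l(K) = 0
t = -4 (t = -3 - 1 = -4)
h(k, Q) = 4 + Q
v(u) = u + 2*u**2 (v(u) = (u**2 + u**2) + u = 2*u**2 + u = u + 2*u**2)
v(h(t, l(0)))**2 = ((4 + 0)*(1 + 2*(4 + 0)))**2 = (4*(1 + 2*4))**2 = (4*(1 + 8))**2 = (4*9)**2 = 36**2 = 1296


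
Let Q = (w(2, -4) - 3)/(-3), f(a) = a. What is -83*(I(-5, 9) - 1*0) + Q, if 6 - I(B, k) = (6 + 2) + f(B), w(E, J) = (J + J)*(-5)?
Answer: -784/3 ≈ -261.33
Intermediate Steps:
w(E, J) = -10*J (w(E, J) = (2*J)*(-5) = -10*J)
I(B, k) = -2 - B (I(B, k) = 6 - ((6 + 2) + B) = 6 - (8 + B) = 6 + (-8 - B) = -2 - B)
Q = -37/3 (Q = (-10*(-4) - 3)/(-3) = -(40 - 3)/3 = -⅓*37 = -37/3 ≈ -12.333)
-83*(I(-5, 9) - 1*0) + Q = -83*((-2 - 1*(-5)) - 1*0) - 37/3 = -83*((-2 + 5) + 0) - 37/3 = -83*(3 + 0) - 37/3 = -83*3 - 37/3 = -249 - 37/3 = -784/3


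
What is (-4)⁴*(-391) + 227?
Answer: -99869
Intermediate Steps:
(-4)⁴*(-391) + 227 = 256*(-391) + 227 = -100096 + 227 = -99869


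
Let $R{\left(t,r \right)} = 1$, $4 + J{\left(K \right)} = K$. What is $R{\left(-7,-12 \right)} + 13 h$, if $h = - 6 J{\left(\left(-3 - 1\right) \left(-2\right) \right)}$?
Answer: $-311$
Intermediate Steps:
$J{\left(K \right)} = -4 + K$
$h = -24$ ($h = - 6 \left(-4 + \left(-3 - 1\right) \left(-2\right)\right) = - 6 \left(-4 - -8\right) = - 6 \left(-4 + 8\right) = \left(-6\right) 4 = -24$)
$R{\left(-7,-12 \right)} + 13 h = 1 + 13 \left(-24\right) = 1 - 312 = -311$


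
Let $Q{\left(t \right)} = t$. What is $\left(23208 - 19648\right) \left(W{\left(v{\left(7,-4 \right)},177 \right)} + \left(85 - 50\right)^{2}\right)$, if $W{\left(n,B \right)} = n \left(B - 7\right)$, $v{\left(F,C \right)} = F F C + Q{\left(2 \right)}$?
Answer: $-113047800$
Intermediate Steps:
$v{\left(F,C \right)} = 2 + C F^{2}$ ($v{\left(F,C \right)} = F F C + 2 = F^{2} C + 2 = C F^{2} + 2 = 2 + C F^{2}$)
$W{\left(n,B \right)} = n \left(-7 + B\right)$
$\left(23208 - 19648\right) \left(W{\left(v{\left(7,-4 \right)},177 \right)} + \left(85 - 50\right)^{2}\right) = \left(23208 - 19648\right) \left(\left(2 - 4 \cdot 7^{2}\right) \left(-7 + 177\right) + \left(85 - 50\right)^{2}\right) = 3560 \left(\left(2 - 196\right) 170 + 35^{2}\right) = 3560 \left(\left(2 - 196\right) 170 + 1225\right) = 3560 \left(\left(-194\right) 170 + 1225\right) = 3560 \left(-32980 + 1225\right) = 3560 \left(-31755\right) = -113047800$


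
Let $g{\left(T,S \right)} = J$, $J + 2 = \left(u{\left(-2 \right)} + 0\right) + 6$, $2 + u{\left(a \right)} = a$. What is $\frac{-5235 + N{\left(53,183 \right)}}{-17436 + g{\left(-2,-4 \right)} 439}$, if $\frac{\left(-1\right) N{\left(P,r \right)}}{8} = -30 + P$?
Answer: $\frac{5419}{17436} \approx 0.31079$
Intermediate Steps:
$u{\left(a \right)} = -2 + a$
$N{\left(P,r \right)} = 240 - 8 P$ ($N{\left(P,r \right)} = - 8 \left(-30 + P\right) = 240 - 8 P$)
$J = 0$ ($J = -2 + \left(\left(\left(-2 - 2\right) + 0\right) + 6\right) = -2 + \left(\left(-4 + 0\right) + 6\right) = -2 + \left(-4 + 6\right) = -2 + 2 = 0$)
$g{\left(T,S \right)} = 0$
$\frac{-5235 + N{\left(53,183 \right)}}{-17436 + g{\left(-2,-4 \right)} 439} = \frac{-5235 + \left(240 - 424\right)}{-17436 + 0 \cdot 439} = \frac{-5235 + \left(240 - 424\right)}{-17436 + 0} = \frac{-5235 - 184}{-17436} = \left(-5419\right) \left(- \frac{1}{17436}\right) = \frac{5419}{17436}$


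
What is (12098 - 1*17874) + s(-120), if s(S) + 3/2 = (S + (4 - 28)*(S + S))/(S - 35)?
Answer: -360461/62 ≈ -5813.9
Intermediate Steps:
s(S) = -3/2 - 47*S/(-35 + S) (s(S) = -3/2 + (S + (4 - 28)*(S + S))/(S - 35) = -3/2 + (S - 48*S)/(-35 + S) = -3/2 + (-47*S)/(-35 + S) = -3/2 - 47*S/(-35 + S))
(12098 - 1*17874) + s(-120) = (12098 - 1*17874) + (105 - 97*(-120))/(2*(-35 - 120)) = (12098 - 17874) + (½)*(105 + 11640)/(-155) = -5776 + (½)*(-1/155)*11745 = -5776 - 2349/62 = -360461/62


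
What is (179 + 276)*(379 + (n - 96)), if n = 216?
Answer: 227045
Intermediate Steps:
(179 + 276)*(379 + (n - 96)) = (179 + 276)*(379 + (216 - 96)) = 455*(379 + 120) = 455*499 = 227045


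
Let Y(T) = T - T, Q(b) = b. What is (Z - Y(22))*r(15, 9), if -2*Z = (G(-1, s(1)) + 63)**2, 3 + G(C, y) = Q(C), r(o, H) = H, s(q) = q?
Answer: -31329/2 ≈ -15665.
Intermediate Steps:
G(C, y) = -3 + C
Z = -3481/2 (Z = -((-3 - 1) + 63)**2/2 = -(-4 + 63)**2/2 = -1/2*59**2 = -1/2*3481 = -3481/2 ≈ -1740.5)
Y(T) = 0
(Z - Y(22))*r(15, 9) = (-3481/2 - 1*0)*9 = (-3481/2 + 0)*9 = -3481/2*9 = -31329/2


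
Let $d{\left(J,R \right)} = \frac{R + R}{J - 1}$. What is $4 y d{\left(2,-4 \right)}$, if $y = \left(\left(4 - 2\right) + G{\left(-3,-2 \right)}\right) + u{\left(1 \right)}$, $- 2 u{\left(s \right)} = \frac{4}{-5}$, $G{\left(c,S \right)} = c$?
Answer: $\frac{96}{5} \approx 19.2$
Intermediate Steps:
$d{\left(J,R \right)} = \frac{2 R}{-1 + J}$
$u{\left(s \right)} = \frac{2}{5}$ ($u{\left(s \right)} = - \frac{4 \frac{1}{-5}}{2} = - \frac{4 \left(- \frac{1}{5}\right)}{2} = \left(- \frac{1}{2}\right) \left(- \frac{4}{5}\right) = \frac{2}{5}$)
$y = - \frac{3}{5}$ ($y = \left(\left(4 - 2\right) - 3\right) + \frac{2}{5} = \left(2 - 3\right) + \frac{2}{5} = -1 + \frac{2}{5} = - \frac{3}{5} \approx -0.6$)
$4 y d{\left(2,-4 \right)} = 4 \left(- \frac{3}{5}\right) 2 \left(-4\right) \frac{1}{-1 + 2} = - \frac{12 \cdot 2 \left(-4\right) 1^{-1}}{5} = - \frac{12 \cdot 2 \left(-4\right) 1}{5} = \left(- \frac{12}{5}\right) \left(-8\right) = \frac{96}{5}$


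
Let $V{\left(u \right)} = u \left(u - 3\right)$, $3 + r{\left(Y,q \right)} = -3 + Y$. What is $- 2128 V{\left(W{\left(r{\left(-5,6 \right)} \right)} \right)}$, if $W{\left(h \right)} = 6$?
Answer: $-38304$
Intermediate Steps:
$r{\left(Y,q \right)} = -6 + Y$ ($r{\left(Y,q \right)} = -3 + \left(-3 + Y\right) = -6 + Y$)
$V{\left(u \right)} = u \left(-3 + u\right)$
$- 2128 V{\left(W{\left(r{\left(-5,6 \right)} \right)} \right)} = - 2128 \cdot 6 \left(-3 + 6\right) = - 2128 \cdot 6 \cdot 3 = \left(-2128\right) 18 = -38304$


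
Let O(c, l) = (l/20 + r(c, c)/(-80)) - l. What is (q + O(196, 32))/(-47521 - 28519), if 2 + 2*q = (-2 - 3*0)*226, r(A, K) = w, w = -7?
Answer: 4117/1216640 ≈ 0.0033839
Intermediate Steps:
r(A, K) = -7
q = -227 (q = -1 + ((-2 - 3*0)*226)/2 = -1 + ((-2 + 0)*226)/2 = -1 + (-2*226)/2 = -1 + (½)*(-452) = -1 - 226 = -227)
O(c, l) = 7/80 - 19*l/20 (O(c, l) = (l/20 - 7/(-80)) - l = (l*(1/20) - 7*(-1/80)) - l = (l/20 + 7/80) - l = (7/80 + l/20) - l = 7/80 - 19*l/20)
(q + O(196, 32))/(-47521 - 28519) = (-227 + (7/80 - 19/20*32))/(-47521 - 28519) = (-227 + (7/80 - 152/5))/(-76040) = (-227 - 485/16)*(-1/76040) = -4117/16*(-1/76040) = 4117/1216640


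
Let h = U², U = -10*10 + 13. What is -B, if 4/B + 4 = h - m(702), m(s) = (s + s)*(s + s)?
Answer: 4/1963651 ≈ 2.0370e-6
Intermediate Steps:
m(s) = 4*s² (m(s) = (2*s)*(2*s) = 4*s²)
U = -87 (U = -100 + 13 = -87)
h = 7569 (h = (-87)² = 7569)
B = -4/1963651 (B = 4/(-4 + (7569 - 4*702²)) = 4/(-4 + (7569 - 4*492804)) = 4/(-4 + (7569 - 1*1971216)) = 4/(-4 + (7569 - 1971216)) = 4/(-4 - 1963647) = 4/(-1963651) = 4*(-1/1963651) = -4/1963651 ≈ -2.0370e-6)
-B = -1*(-4/1963651) = 4/1963651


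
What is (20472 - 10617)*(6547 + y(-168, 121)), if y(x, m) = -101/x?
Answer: 3613490145/56 ≈ 6.4527e+7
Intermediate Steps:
(20472 - 10617)*(6547 + y(-168, 121)) = (20472 - 10617)*(6547 - 101/(-168)) = 9855*(6547 - 101*(-1/168)) = 9855*(6547 + 101/168) = 9855*(1099997/168) = 3613490145/56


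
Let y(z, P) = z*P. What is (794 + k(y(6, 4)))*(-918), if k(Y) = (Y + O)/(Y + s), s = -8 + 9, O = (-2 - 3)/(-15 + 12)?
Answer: -18245862/25 ≈ -7.2983e+5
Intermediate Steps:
O = 5/3 (O = -5/(-3) = -5*(-1/3) = 5/3 ≈ 1.6667)
s = 1
y(z, P) = P*z
k(Y) = (5/3 + Y)/(1 + Y) (k(Y) = (Y + 5/3)/(Y + 1) = (5/3 + Y)/(1 + Y))
(794 + k(y(6, 4)))*(-918) = (794 + (5/3 + 4*6)/(1 + 4*6))*(-918) = (794 + (5/3 + 24)/(1 + 24))*(-918) = (794 + (77/3)/25)*(-918) = (794 + (1/25)*(77/3))*(-918) = (794 + 77/75)*(-918) = (59627/75)*(-918) = -18245862/25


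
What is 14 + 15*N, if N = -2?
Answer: -16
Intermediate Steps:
14 + 15*N = 14 + 15*(-2) = 14 - 30 = -16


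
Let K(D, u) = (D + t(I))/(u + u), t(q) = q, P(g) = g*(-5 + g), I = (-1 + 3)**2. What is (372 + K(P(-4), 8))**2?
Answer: 561001/4 ≈ 1.4025e+5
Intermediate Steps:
I = 4 (I = 2**2 = 4)
K(D, u) = (4 + D)/(2*u) (K(D, u) = (D + 4)/(u + u) = (4 + D)/((2*u)) = (4 + D)*(1/(2*u)) = (4 + D)/(2*u))
(372 + K(P(-4), 8))**2 = (372 + (1/2)*(4 - 4*(-5 - 4))/8)**2 = (372 + (1/2)*(1/8)*(4 - 4*(-9)))**2 = (372 + (1/2)*(1/8)*(4 + 36))**2 = (372 + (1/2)*(1/8)*40)**2 = (372 + 5/2)**2 = (749/2)**2 = 561001/4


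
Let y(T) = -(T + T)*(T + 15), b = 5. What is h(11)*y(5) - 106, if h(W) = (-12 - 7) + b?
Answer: 2694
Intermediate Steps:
h(W) = -14 (h(W) = (-12 - 7) + 5 = -19 + 5 = -14)
y(T) = -2*T*(15 + T)
h(11)*y(5) - 106 = -(-28)*5*(15 + 5) - 106 = -(-28)*5*20 - 106 = -14*(-200) - 106 = 2800 - 106 = 2694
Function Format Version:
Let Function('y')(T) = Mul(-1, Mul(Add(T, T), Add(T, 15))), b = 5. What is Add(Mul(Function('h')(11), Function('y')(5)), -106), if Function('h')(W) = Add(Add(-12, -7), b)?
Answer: 2694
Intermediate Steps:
Function('h')(W) = -14 (Function('h')(W) = Add(Add(-12, -7), 5) = Add(-19, 5) = -14)
Function('y')(T) = Mul(-2, T, Add(15, T)) (Function('y')(T) = Mul(-1, Mul(Mul(2, T), Add(15, T))) = Mul(-1, Mul(2, T, Add(15, T))) = Mul(-2, T, Add(15, T)))
Add(Mul(Function('h')(11), Function('y')(5)), -106) = Add(Mul(-14, Mul(-2, 5, Add(15, 5))), -106) = Add(Mul(-14, Mul(-2, 5, 20)), -106) = Add(Mul(-14, -200), -106) = Add(2800, -106) = 2694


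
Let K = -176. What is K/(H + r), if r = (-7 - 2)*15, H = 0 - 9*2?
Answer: 176/153 ≈ 1.1503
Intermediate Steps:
H = -18 (H = 0 - 18 = -18)
r = -135 (r = -9*15 = -135)
K/(H + r) = -176/(-18 - 135) = -176/(-153) = -1/153*(-176) = 176/153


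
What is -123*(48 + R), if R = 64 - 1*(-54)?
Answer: -20418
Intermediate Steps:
R = 118 (R = 64 + 54 = 118)
-123*(48 + R) = -123*(48 + 118) = -123*166 = -20418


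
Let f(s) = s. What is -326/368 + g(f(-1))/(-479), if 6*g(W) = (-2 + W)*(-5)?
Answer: -78537/88136 ≈ -0.89109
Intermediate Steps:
g(W) = 5/3 - 5*W/6 (g(W) = ((-2 + W)*(-5))/6 = (10 - 5*W)/6 = 5/3 - 5*W/6)
-326/368 + g(f(-1))/(-479) = -326/368 + (5/3 - ⅚*(-1))/(-479) = -326*1/368 + (5/3 + ⅚)*(-1/479) = -163/184 + (5/2)*(-1/479) = -163/184 - 5/958 = -78537/88136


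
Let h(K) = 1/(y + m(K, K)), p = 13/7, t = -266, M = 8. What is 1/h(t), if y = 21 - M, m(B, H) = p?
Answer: 104/7 ≈ 14.857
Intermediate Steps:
p = 13/7 (p = 13*(⅐) = 13/7 ≈ 1.8571)
m(B, H) = 13/7
y = 13 (y = 21 - 1*8 = 21 - 8 = 13)
h(K) = 7/104 (h(K) = 1/(13 + 13/7) = 1/(104/7) = 7/104)
1/h(t) = 1/(7/104) = 104/7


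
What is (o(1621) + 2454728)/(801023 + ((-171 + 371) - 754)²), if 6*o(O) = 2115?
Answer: 4910161/2215878 ≈ 2.2159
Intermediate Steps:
o(O) = 705/2 (o(O) = (⅙)*2115 = 705/2)
(o(1621) + 2454728)/(801023 + ((-171 + 371) - 754)²) = (705/2 + 2454728)/(801023 + ((-171 + 371) - 754)²) = 4910161/(2*(801023 + (200 - 754)²)) = 4910161/(2*(801023 + (-554)²)) = 4910161/(2*(801023 + 306916)) = (4910161/2)/1107939 = (4910161/2)*(1/1107939) = 4910161/2215878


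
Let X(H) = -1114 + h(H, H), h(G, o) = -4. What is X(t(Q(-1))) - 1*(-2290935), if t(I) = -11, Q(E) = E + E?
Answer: 2289817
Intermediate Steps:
Q(E) = 2*E
X(H) = -1118 (X(H) = -1114 - 4 = -1118)
X(t(Q(-1))) - 1*(-2290935) = -1118 - 1*(-2290935) = -1118 + 2290935 = 2289817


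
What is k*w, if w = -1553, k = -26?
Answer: 40378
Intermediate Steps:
k*w = -26*(-1553) = 40378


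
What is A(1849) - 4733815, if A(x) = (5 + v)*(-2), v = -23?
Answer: -4733779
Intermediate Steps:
A(x) = 36 (A(x) = (5 - 23)*(-2) = -18*(-2) = 36)
A(1849) - 4733815 = 36 - 4733815 = -4733779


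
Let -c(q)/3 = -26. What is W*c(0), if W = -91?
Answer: -7098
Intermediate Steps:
c(q) = 78 (c(q) = -3*(-26) = 78)
W*c(0) = -91*78 = -7098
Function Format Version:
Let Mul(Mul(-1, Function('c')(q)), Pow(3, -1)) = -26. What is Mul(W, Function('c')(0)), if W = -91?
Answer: -7098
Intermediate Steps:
Function('c')(q) = 78 (Function('c')(q) = Mul(-3, -26) = 78)
Mul(W, Function('c')(0)) = Mul(-91, 78) = -7098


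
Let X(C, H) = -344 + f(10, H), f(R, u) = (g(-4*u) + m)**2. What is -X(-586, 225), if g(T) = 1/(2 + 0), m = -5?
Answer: 1295/4 ≈ 323.75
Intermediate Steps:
g(T) = 1/2
f(R, u) = 81/4 (f(R, u) = (1/2 - 5)**2 = (-9/2)**2 = 81/4)
X(C, H) = -1295/4 (X(C, H) = -344 + 81/4 = -1295/4)
-X(-586, 225) = -1*(-1295/4) = 1295/4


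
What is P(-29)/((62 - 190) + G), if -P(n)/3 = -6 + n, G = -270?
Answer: -105/398 ≈ -0.26382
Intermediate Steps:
P(n) = 18 - 3*n (P(n) = -3*(-6 + n) = 18 - 3*n)
P(-29)/((62 - 190) + G) = (18 - 3*(-29))/((62 - 190) - 270) = (18 + 87)/(-128 - 270) = 105/(-398) = 105*(-1/398) = -105/398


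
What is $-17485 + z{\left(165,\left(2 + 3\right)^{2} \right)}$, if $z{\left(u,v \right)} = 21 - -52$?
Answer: $-17412$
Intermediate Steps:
$z{\left(u,v \right)} = 73$ ($z{\left(u,v \right)} = 21 + 52 = 73$)
$-17485 + z{\left(165,\left(2 + 3\right)^{2} \right)} = -17485 + 73 = -17412$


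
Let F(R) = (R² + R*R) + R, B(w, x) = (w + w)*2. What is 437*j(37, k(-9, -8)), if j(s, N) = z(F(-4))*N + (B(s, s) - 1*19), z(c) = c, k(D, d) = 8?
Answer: 154261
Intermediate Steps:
B(w, x) = 4*w (B(w, x) = (2*w)*2 = 4*w)
F(R) = R + 2*R² (F(R) = (R² + R²) + R = 2*R² + R = R + 2*R²)
j(s, N) = -19 + 4*s + 28*N (j(s, N) = (-4*(1 + 2*(-4)))*N + (4*s - 1*19) = (-4*(1 - 8))*N + (4*s - 19) = (-4*(-7))*N + (-19 + 4*s) = 28*N + (-19 + 4*s) = -19 + 4*s + 28*N)
437*j(37, k(-9, -8)) = 437*(-19 + 4*37 + 28*8) = 437*(-19 + 148 + 224) = 437*353 = 154261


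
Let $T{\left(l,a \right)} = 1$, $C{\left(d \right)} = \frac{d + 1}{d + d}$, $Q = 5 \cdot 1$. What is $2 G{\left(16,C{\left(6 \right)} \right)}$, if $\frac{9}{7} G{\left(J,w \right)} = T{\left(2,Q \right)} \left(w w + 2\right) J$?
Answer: $\frac{4718}{81} \approx 58.247$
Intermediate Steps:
$Q = 5$
$C{\left(d \right)} = \frac{1 + d}{2 d}$
$G{\left(J,w \right)} = \frac{7 J \left(2 + w^{2}\right)}{9}$ ($G{\left(J,w \right)} = \frac{7 \cdot 1 \left(w w + 2\right) J}{9} = \frac{7 \cdot 1 \left(w^{2} + 2\right) J}{9} = \frac{7 \cdot 1 \left(2 + w^{2}\right) J}{9} = \frac{7 \left(2 + w^{2}\right) J}{9} = \frac{7 J \left(2 + w^{2}\right)}{9}$)
$2 G{\left(16,C{\left(6 \right)} \right)} = 2 \cdot \frac{7}{9} \cdot 16 \left(2 + \left(\frac{1 + 6}{2 \cdot 6}\right)^{2}\right) = 2 \cdot \frac{7}{9} \cdot 16 \left(2 + \left(\frac{1}{2} \cdot \frac{1}{6} \cdot 7\right)^{2}\right) = 2 \cdot \frac{7}{9} \cdot 16 \left(2 + \left(\frac{7}{12}\right)^{2}\right) = 2 \cdot \frac{7}{9} \cdot 16 \left(2 + \frac{49}{144}\right) = 2 \cdot \frac{7}{9} \cdot 16 \cdot \frac{337}{144} = 2 \cdot \frac{2359}{81} = \frac{4718}{81}$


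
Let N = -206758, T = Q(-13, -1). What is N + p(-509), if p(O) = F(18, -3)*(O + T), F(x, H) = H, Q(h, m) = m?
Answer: -205228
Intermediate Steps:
T = -1
p(O) = 3 - 3*O (p(O) = -3*(O - 1) = -3*(-1 + O) = 3 - 3*O)
N + p(-509) = -206758 + (3 - 3*(-509)) = -206758 + (3 + 1527) = -206758 + 1530 = -205228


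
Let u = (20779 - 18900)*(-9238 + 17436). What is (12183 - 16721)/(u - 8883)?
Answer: -4538/15395159 ≈ -0.00029477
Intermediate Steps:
u = 15404042 (u = 1879*8198 = 15404042)
(12183 - 16721)/(u - 8883) = (12183 - 16721)/(15404042 - 8883) = -4538/15395159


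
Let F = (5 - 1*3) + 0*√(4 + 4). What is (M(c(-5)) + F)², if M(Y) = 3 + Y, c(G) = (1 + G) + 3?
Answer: 16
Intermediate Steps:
c(G) = 4 + G
F = 2 (F = (5 - 3) + 0*√8 = 2 + 0*(2*√2) = 2 + 0 = 2)
(M(c(-5)) + F)² = ((3 + (4 - 5)) + 2)² = ((3 - 1) + 2)² = (2 + 2)² = 4² = 16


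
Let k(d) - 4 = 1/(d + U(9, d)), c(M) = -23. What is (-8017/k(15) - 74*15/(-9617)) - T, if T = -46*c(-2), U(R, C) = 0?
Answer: -1777086571/586637 ≈ -3029.3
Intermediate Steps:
k(d) = 4 + 1/d (k(d) = 4 + 1/(d + 0) = 4 + 1/d)
T = 1058 (T = -46*(-23) = 1058)
(-8017/k(15) - 74*15/(-9617)) - T = (-8017/(4 + 1/15) - 74*15/(-9617)) - 1*1058 = (-8017/(4 + 1/15) - 1110*(-1/9617)) - 1058 = (-8017/61/15 + 1110/9617) - 1058 = (-8017*15/61 + 1110/9617) - 1058 = (-120255/61 + 1110/9617) - 1058 = -1156424625/586637 - 1058 = -1777086571/586637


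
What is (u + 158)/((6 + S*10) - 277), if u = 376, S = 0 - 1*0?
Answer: -534/271 ≈ -1.9705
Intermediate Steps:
S = 0 (S = 0 + 0 = 0)
(u + 158)/((6 + S*10) - 277) = (376 + 158)/((6 + 0*10) - 277) = 534/((6 + 0) - 277) = 534/(6 - 277) = 534/(-271) = 534*(-1/271) = -534/271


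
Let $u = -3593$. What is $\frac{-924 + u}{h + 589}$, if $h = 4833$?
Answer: $- \frac{4517}{5422} \approx -0.83309$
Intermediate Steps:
$\frac{-924 + u}{h + 589} = \frac{-924 - 3593}{4833 + 589} = - \frac{4517}{5422}$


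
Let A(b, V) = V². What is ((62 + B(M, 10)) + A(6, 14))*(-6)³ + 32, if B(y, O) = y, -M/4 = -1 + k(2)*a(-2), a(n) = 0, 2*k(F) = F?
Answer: -56560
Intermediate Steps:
k(F) = F/2
M = 4 (M = -4*(-1 + ((½)*2)*0) = -4*(-1 + 1*0) = -4*(-1 + 0) = -4*(-1) = 4)
((62 + B(M, 10)) + A(6, 14))*(-6)³ + 32 = ((62 + 4) + 14²)*(-6)³ + 32 = (66 + 196)*(-216) + 32 = 262*(-216) + 32 = -56592 + 32 = -56560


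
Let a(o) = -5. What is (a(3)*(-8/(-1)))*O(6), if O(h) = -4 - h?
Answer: 400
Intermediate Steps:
(a(3)*(-8/(-1)))*O(6) = (-(-40)/(-1))*(-4 - 1*6) = (-(-40)*(-1))*(-4 - 6) = -5*8*(-10) = -40*(-10) = 400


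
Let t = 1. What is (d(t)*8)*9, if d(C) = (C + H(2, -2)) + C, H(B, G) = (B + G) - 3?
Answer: -72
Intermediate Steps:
H(B, G) = -3 + B + G
d(C) = -3 + 2*C (d(C) = (C + (-3 + 2 - 2)) + C = (C - 3) + C = (-3 + C) + C = -3 + 2*C)
(d(t)*8)*9 = ((-3 + 2*1)*8)*9 = ((-3 + 2)*8)*9 = -1*8*9 = -8*9 = -72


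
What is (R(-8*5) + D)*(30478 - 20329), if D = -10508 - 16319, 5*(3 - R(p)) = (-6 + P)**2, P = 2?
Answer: -1361346264/5 ≈ -2.7227e+8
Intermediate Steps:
R(p) = -1/5 (R(p) = 3 - (-6 + 2)**2/5 = 3 - 1/5*(-4)**2 = 3 - 1/5*16 = 3 - 16/5 = -1/5)
D = -26827
(R(-8*5) + D)*(30478 - 20329) = (-1/5 - 26827)*(30478 - 20329) = -134136/5*10149 = -1361346264/5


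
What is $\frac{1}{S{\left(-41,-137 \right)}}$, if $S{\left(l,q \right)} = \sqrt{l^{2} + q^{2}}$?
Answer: $\frac{\sqrt{818}}{4090} \approx 0.0069928$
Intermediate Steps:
$\frac{1}{S{\left(-41,-137 \right)}} = \frac{1}{\sqrt{\left(-41\right)^{2} + \left(-137\right)^{2}}} = \frac{1}{\sqrt{1681 + 18769}} = \frac{1}{\sqrt{20450}} = \frac{1}{5 \sqrt{818}} = \frac{\sqrt{818}}{4090}$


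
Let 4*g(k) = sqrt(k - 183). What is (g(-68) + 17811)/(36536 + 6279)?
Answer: 17811/42815 + I*sqrt(251)/171260 ≈ 0.416 + 9.2508e-5*I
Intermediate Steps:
g(k) = sqrt(-183 + k)/4 (g(k) = sqrt(k - 183)/4 = sqrt(-183 + k)/4)
(g(-68) + 17811)/(36536 + 6279) = (sqrt(-183 - 68)/4 + 17811)/(36536 + 6279) = (sqrt(-251)/4 + 17811)/42815 = ((I*sqrt(251))/4 + 17811)*(1/42815) = (I*sqrt(251)/4 + 17811)*(1/42815) = (17811 + I*sqrt(251)/4)*(1/42815) = 17811/42815 + I*sqrt(251)/171260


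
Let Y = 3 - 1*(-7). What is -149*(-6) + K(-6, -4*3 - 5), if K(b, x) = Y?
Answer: 904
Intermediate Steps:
Y = 10 (Y = 3 + 7 = 10)
K(b, x) = 10
-149*(-6) + K(-6, -4*3 - 5) = -149*(-6) + 10 = 894 + 10 = 904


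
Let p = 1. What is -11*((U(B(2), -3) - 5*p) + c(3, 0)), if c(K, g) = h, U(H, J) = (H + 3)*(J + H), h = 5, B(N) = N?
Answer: 55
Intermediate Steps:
U(H, J) = (3 + H)*(H + J)
c(K, g) = 5
-11*((U(B(2), -3) - 5*p) + c(3, 0)) = -11*(((2**2 + 3*2 + 3*(-3) + 2*(-3)) - 5*1) + 5) = -11*(((4 + 6 - 9 - 6) - 5) + 5) = -11*((-5 - 5) + 5) = -11*(-10 + 5) = -11*(-5) = 55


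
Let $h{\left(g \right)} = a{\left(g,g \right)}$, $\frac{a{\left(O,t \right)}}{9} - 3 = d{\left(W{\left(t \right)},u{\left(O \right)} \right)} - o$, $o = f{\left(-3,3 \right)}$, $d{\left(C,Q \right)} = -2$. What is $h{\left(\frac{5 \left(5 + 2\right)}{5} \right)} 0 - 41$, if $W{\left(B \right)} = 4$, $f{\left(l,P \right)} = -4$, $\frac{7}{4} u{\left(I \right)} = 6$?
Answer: $-41$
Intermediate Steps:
$u{\left(I \right)} = \frac{24}{7}$ ($u{\left(I \right)} = \frac{4}{7} \cdot 6 = \frac{24}{7}$)
$o = -4$
$a{\left(O,t \right)} = 45$ ($a{\left(O,t \right)} = 27 + 9 \left(-2 - -4\right) = 27 + 9 \left(-2 + 4\right) = 27 + 9 \cdot 2 = 27 + 18 = 45$)
$h{\left(g \right)} = 45$
$h{\left(\frac{5 \left(5 + 2\right)}{5} \right)} 0 - 41 = 45 \cdot 0 - 41 = 0 - 41 = -41$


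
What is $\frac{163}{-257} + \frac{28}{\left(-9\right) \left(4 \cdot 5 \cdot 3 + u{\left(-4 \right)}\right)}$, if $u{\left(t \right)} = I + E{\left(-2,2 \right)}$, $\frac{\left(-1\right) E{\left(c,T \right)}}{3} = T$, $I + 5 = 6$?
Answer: $- \frac{87881}{127215} \approx -0.69081$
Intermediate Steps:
$I = 1$ ($I = -5 + 6 = 1$)
$E{\left(c,T \right)} = - 3 T$
$u{\left(t \right)} = -5$ ($u{\left(t \right)} = 1 - 6 = -5$)
$\frac{163}{-257} + \frac{28}{\left(-9\right) \left(4 \cdot 5 \cdot 3 + u{\left(-4 \right)}\right)} = \frac{163}{-257} + \frac{28}{\left(-9\right) \left(4 \cdot 5 \cdot 3 - 5\right)} = 163 \left(- \frac{1}{257}\right) + \frac{28}{\left(-9\right) \left(20 \cdot 3 - 5\right)} = - \frac{163}{257} + \frac{28}{\left(-9\right) \left(60 - 5\right)} = - \frac{163}{257} + \frac{28}{\left(-9\right) 55} = - \frac{163}{257} + \frac{28}{-495} = - \frac{163}{257} + 28 \left(- \frac{1}{495}\right) = - \frac{163}{257} - \frac{28}{495} = - \frac{87881}{127215}$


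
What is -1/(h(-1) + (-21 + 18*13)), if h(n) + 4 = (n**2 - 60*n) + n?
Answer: -1/269 ≈ -0.0037175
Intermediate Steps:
h(n) = -4 + n**2 - 59*n (h(n) = -4 + ((n**2 - 60*n) + n) = -4 + (n**2 - 59*n) = -4 + n**2 - 59*n)
-1/(h(-1) + (-21 + 18*13)) = -1/((-4 + (-1)**2 - 59*(-1)) + (-21 + 18*13)) = -1/((-4 + 1 + 59) + (-21 + 234)) = -1/(56 + 213) = -1/269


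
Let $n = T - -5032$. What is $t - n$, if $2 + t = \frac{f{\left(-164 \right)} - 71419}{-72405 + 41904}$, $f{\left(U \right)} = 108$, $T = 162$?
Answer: $- \frac{158411885}{30501} \approx -5193.7$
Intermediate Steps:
$n = 5194$ ($n = 162 - -5032 = 162 + 5032 = 5194$)
$t = \frac{10309}{30501}$ ($t = -2 + \frac{108 - 71419}{-72405 + 41904} = -2 - \frac{71311}{-30501} = -2 - - \frac{71311}{30501} = -2 + \frac{71311}{30501} = \frac{10309}{30501} \approx 0.33799$)
$t - n = \frac{10309}{30501} - 5194 = - \frac{158411885}{30501}$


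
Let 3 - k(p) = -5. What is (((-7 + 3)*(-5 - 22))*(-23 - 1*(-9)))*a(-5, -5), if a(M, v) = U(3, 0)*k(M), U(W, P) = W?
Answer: -36288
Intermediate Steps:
k(p) = 8 (k(p) = 3 - 1*(-5) = 3 + 5 = 8)
a(M, v) = 24 (a(M, v) = 3*8 = 24)
(((-7 + 3)*(-5 - 22))*(-23 - 1*(-9)))*a(-5, -5) = (((-7 + 3)*(-5 - 22))*(-23 - 1*(-9)))*24 = ((-4*(-27))*(-23 + 9))*24 = (108*(-14))*24 = -1512*24 = -36288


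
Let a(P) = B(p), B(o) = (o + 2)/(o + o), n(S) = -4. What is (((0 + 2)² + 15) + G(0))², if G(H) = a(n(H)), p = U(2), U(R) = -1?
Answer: 1369/4 ≈ 342.25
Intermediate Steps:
p = -1
B(o) = (2 + o)/(2*o) (B(o) = (2 + o)/((2*o)) = (2 + o)*(1/(2*o)) = (2 + o)/(2*o))
a(P) = -½ (a(P) = (½)*(2 - 1)/(-1) = (½)*(-1)*1 = -½)
G(H) = -½
(((0 + 2)² + 15) + G(0))² = (((0 + 2)² + 15) - ½)² = ((2² + 15) - ½)² = ((4 + 15) - ½)² = (19 - ½)² = (37/2)² = 1369/4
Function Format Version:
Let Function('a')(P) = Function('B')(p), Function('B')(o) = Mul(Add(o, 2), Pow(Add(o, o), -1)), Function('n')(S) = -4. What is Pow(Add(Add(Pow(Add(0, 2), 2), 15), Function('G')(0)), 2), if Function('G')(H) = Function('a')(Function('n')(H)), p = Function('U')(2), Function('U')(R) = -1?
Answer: Rational(1369, 4) ≈ 342.25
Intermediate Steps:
p = -1
Function('B')(o) = Mul(Rational(1, 2), Pow(o, -1), Add(2, o)) (Function('B')(o) = Mul(Add(2, o), Pow(Mul(2, o), -1)) = Mul(Add(2, o), Mul(Rational(1, 2), Pow(o, -1))) = Mul(Rational(1, 2), Pow(o, -1), Add(2, o)))
Function('a')(P) = Rational(-1, 2) (Function('a')(P) = Mul(Rational(1, 2), Pow(-1, -1), Add(2, -1)) = Mul(Rational(1, 2), -1, 1) = Rational(-1, 2))
Function('G')(H) = Rational(-1, 2)
Pow(Add(Add(Pow(Add(0, 2), 2), 15), Function('G')(0)), 2) = Pow(Add(Add(Pow(Add(0, 2), 2), 15), Rational(-1, 2)), 2) = Pow(Add(Add(Pow(2, 2), 15), Rational(-1, 2)), 2) = Pow(Add(Add(4, 15), Rational(-1, 2)), 2) = Pow(Add(19, Rational(-1, 2)), 2) = Pow(Rational(37, 2), 2) = Rational(1369, 4)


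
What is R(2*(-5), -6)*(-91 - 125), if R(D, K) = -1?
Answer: 216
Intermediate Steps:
R(2*(-5), -6)*(-91 - 125) = -(-91 - 125) = -1*(-216) = 216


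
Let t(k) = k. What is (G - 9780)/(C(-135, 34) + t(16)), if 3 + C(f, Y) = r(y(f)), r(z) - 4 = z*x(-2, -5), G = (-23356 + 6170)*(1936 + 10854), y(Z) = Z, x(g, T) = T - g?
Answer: -109909360/211 ≈ -5.2090e+5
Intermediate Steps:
G = -219808940 (G = -17186*12790 = -219808940)
r(z) = 4 - 3*z (r(z) = 4 + z*(-5 - 1*(-2)) = 4 + z*(-5 + 2) = 4 + z*(-3) = 4 - 3*z)
C(f, Y) = 1 - 3*f (C(f, Y) = -3 + (4 - 3*f) = 1 - 3*f)
(G - 9780)/(C(-135, 34) + t(16)) = (-219808940 - 9780)/((1 - 3*(-135)) + 16) = -219818720/((1 + 405) + 16) = -219818720/(406 + 16) = -219818720/422 = -219818720*1/422 = -109909360/211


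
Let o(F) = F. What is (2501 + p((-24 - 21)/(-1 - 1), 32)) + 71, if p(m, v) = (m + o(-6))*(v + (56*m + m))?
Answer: 97045/4 ≈ 24261.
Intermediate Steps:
p(m, v) = (-6 + m)*(v + 57*m) (p(m, v) = (m - 6)*(v + (56*m + m)) = (-6 + m)*(v + 57*m))
(2501 + p((-24 - 21)/(-1 - 1), 32)) + 71 = (2501 + (-342*(-24 - 21)/(-1 - 1) - 6*32 + 57*((-24 - 21)/(-1 - 1))² + ((-24 - 21)/(-1 - 1))*32)) + 71 = (2501 + (-(-15390)/(-2) - 192 + 57*(-45/(-2))² - 45/(-2)*32)) + 71 = (2501 + (-(-15390)*(-1)/2 - 192 + 57*(-45*(-½))² - 45*(-½)*32)) + 71 = (2501 + (-342*45/2 - 192 + 57*(45/2)² + (45/2)*32)) + 71 = (2501 + (-7695 - 192 + 57*(2025/4) + 720)) + 71 = (2501 + (-7695 - 192 + 115425/4 + 720)) + 71 = (2501 + 86757/4) + 71 = 96761/4 + 71 = 97045/4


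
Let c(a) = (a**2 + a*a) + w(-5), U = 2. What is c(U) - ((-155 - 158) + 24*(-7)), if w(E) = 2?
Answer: 491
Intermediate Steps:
c(a) = 2 + 2*a**2 (c(a) = (a**2 + a*a) + 2 = (a**2 + a**2) + 2 = 2*a**2 + 2 = 2 + 2*a**2)
c(U) - ((-155 - 158) + 24*(-7)) = (2 + 2*2**2) - ((-155 - 158) + 24*(-7)) = (2 + 2*4) - (-313 - 168) = (2 + 8) - 1*(-481) = 10 + 481 = 491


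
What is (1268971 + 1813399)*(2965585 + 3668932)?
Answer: 20450036165290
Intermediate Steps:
(1268971 + 1813399)*(2965585 + 3668932) = 3082370*6634517 = 20450036165290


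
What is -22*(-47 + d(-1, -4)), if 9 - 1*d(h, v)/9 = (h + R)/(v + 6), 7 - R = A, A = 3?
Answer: -451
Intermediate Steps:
R = 4 (R = 7 - 1*3 = 7 - 3 = 4)
d(h, v) = 81 - 9*(4 + h)/(6 + v) (d(h, v) = 81 - 9*(h + 4)/(v + 6) = 81 - 9*(4 + h)/(6 + v))
-22*(-47 + d(-1, -4)) = -22*(-47 + 9*(50 - 1*(-1) + 9*(-4))/(6 - 4)) = -22*(-47 + 9*(50 + 1 - 36)/2) = -22*(-47 + 9*(1/2)*15) = -22*(-47 + 135/2) = -22*41/2 = -451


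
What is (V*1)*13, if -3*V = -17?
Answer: 221/3 ≈ 73.667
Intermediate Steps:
V = 17/3 (V = -⅓*(-17) = 17/3 ≈ 5.6667)
(V*1)*13 = ((17/3)*1)*13 = (17/3)*13 = 221/3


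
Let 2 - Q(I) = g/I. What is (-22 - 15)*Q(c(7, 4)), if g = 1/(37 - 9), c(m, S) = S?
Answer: -8251/112 ≈ -73.670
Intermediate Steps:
g = 1/28 ≈ 0.035714
Q(I) = 2 - 1/(28*I)
(-22 - 15)*Q(c(7, 4)) = (-22 - 15)*(2 - 1/28/4) = -37*(2 - 1/28*1/4) = -37*(2 - 1/112) = -37*223/112 = -8251/112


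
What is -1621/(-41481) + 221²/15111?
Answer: 75943276/23215533 ≈ 3.2712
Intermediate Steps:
-1621/(-41481) + 221²/15111 = -1621*(-1/41481) + 48841*(1/15111) = 1621/41481 + 48841/15111 = 75943276/23215533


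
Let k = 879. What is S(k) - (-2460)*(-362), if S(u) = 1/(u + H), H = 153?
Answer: -919016639/1032 ≈ -8.9052e+5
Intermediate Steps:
S(u) = 1/(153 + u) (S(u) = 1/(u + 153) = 1/(153 + u))
S(k) - (-2460)*(-362) = 1/(153 + 879) - (-2460)*(-362) = 1/1032 - 1*890520 = 1/1032 - 890520 = -919016639/1032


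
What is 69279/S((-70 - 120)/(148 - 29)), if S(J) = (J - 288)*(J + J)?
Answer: 981059919/13095560 ≈ 74.915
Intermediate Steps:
S(J) = 2*J*(-288 + J) (S(J) = (-288 + J)*(2*J) = 2*J*(-288 + J))
69279/S((-70 - 120)/(148 - 29)) = 69279/((2*((-70 - 120)/(148 - 29))*(-288 + (-70 - 120)/(148 - 29)))) = 69279/((2*(-190/119)*(-288 - 190/119))) = 69279/((2*(-190/119)*(-34462/119))) = 69279/(13095560/14161) = 69279*(14161/13095560) = 981059919/13095560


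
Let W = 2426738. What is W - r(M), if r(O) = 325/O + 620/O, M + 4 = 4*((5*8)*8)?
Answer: 3096516743/1276 ≈ 2.4267e+6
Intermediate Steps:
M = 1276 (M = -4 + 4*((5*8)*8) = -4 + 4*(40*8) = -4 + 4*320 = -4 + 1280 = 1276)
r(O) = 945/O
W - r(M) = 2426738 - 945/1276 = 3096516743/1276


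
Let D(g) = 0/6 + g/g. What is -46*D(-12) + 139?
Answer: 93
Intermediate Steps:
D(g) = 1 (D(g) = 0*(⅙) + 1 = 0 + 1 = 1)
-46*D(-12) + 139 = -46*1 + 139 = -46 + 139 = 93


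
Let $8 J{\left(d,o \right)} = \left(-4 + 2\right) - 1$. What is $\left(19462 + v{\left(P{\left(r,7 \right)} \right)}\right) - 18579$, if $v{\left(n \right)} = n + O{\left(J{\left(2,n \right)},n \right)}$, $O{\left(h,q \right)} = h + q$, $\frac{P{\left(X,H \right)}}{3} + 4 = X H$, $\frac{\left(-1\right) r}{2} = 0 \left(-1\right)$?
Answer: $\frac{6869}{8} \approx 858.63$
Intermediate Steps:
$r = 0$ ($r = - 2 \cdot 0 \left(-1\right) = \left(-2\right) 0 = 0$)
$J{\left(d,o \right)} = - \frac{3}{8}$ ($J{\left(d,o \right)} = \frac{\left(-4 + 2\right) - 1}{8} = \frac{-2 - 1}{8} = \frac{1}{8} \left(-3\right) = - \frac{3}{8}$)
$P{\left(X,H \right)} = -12 + 3 H X$ ($P{\left(X,H \right)} = -12 + 3 X H = -12 + 3 H X$)
$v{\left(n \right)} = - \frac{3}{8} + 2 n$ ($v{\left(n \right)} = n + \left(- \frac{3}{8} + n\right) = - \frac{3}{8} + 2 n$)
$\left(19462 + v{\left(P{\left(r,7 \right)} \right)}\right) - 18579 = \left(19462 + \left(- \frac{3}{8} + 2 \left(-12 + 3 \cdot 7 \cdot 0\right)\right)\right) - 18579 = \left(19462 + \left(- \frac{3}{8} + 2 \left(-12 + 0\right)\right)\right) - 18579 = \left(19462 + \left(- \frac{3}{8} + 2 \left(-12\right)\right)\right) - 18579 = \left(19462 - \frac{195}{8}\right) - 18579 = \frac{155501}{8} - 18579 = \frac{6869}{8}$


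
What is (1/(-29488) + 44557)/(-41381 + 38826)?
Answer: -37539909/2152624 ≈ -17.439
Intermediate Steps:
(1/(-29488) + 44557)/(-41381 + 38826) = (-1/29488 + 44557)/(-2555) = (1313896815/29488)*(-1/2555) = -37539909/2152624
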